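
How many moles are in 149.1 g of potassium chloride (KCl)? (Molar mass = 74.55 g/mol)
Moles = 149.1 g ÷ 74.55 g/mol = 2 mol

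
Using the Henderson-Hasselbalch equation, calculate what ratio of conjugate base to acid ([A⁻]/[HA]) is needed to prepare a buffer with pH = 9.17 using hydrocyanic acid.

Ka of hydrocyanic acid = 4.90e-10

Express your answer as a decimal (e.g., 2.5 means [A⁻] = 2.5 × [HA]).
[A⁻]/[HA] = 0.725

pKa = −log(4.90e-10) = 9.3098. pH = pKa + log([A⁻]/[HA]). 9.17 = 9.3098 + log(ratio). log(ratio) = 9.17 − 9.3098 = -0.1398. ratio = 10^(-0.1398) = 0.725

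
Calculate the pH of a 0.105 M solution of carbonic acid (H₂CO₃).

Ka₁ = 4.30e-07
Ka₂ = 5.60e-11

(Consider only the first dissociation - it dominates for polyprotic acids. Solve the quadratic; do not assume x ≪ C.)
pH = 3.67

x² + Ka₁·x − Ka₁·C = 0 with Ka₁ = 4.30e-07, C = 0.105.
x = (−Ka₁ + √(Ka₁² + 4·Ka₁·C))/2 = 2.1227e-04 M, so pH = 3.67.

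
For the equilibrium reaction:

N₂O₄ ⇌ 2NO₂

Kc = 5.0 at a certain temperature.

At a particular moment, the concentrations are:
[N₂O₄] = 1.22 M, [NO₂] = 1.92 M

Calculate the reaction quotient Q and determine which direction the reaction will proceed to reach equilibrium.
Q = 3.022, Q < K, reaction proceeds forward (toward products)

Q = ([NO₂]^2) / ([N₂O₄])
  = ((1.92)^2) / ((1.22)) = 3.6864/1.22 = 3.022
Since Q = 3.022 < Kc = 5.0, the reaction proceeds forward (toward products) to reach equilibrium.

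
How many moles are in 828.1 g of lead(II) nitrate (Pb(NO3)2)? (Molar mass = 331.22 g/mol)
Moles = 828.1 g ÷ 331.22 g/mol = 2.5 mol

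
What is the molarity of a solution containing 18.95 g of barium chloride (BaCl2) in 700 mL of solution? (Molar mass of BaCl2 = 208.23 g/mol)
Moles of BaCl2 = 18.95 g ÷ 208.23 g/mol = 0.0910051 mol
Volume = 700 mL = 0.7 L
Molarity = 0.0910051 mol ÷ 0.7 L = 0.13 M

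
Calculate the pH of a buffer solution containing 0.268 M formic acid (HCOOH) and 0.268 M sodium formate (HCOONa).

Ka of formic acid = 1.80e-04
pH = 3.74

pKa = -log(1.80e-04) = 3.74. pH = pKa + log([A⁻]/[HA]) = 3.74 + log(0.268/0.268)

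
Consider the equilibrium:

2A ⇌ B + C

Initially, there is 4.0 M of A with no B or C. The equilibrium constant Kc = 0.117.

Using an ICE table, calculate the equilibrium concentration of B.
[B] = 0.812 M

ICE: [A] = 4.0 − 2x, [B] = [C] = x.
Kc = x²/(4.0 − 2x)² = 0.117 ⇒ √Kc = x/(4.0 − 2x).
x = √0.117·4.0/(1 + 2√0.117) = 0.34205·4.0/1.6841 = 0.81243.
[B] = x = 0.812 M.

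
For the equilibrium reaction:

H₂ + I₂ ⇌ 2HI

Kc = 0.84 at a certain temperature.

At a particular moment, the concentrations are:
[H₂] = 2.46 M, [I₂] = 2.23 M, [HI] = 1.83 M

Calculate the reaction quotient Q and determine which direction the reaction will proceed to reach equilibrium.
Q = 0.610, Q < K, reaction proceeds forward (toward products)

Q = ([HI]^2) / ([H₂] × [I₂])
  = ((1.83)^2) / ((2.46)·(2.23)) = 3.3489/5.4858 = 0.6105
Since Q = 0.6105 < Kc = 0.84, the reaction proceeds forward (toward products) to reach equilibrium.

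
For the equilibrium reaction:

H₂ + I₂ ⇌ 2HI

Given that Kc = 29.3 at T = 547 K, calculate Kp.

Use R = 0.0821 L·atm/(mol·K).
K_p = 29.3000

Δn = (moles gaseous products) − (moles gaseous reactants) = 0
T = 547 K; RT = 0.0821 × 547 = 44.9087
Kp = Kc·(RT)^Δn = 29.3 × (44.9087)^0 = 29.3 × 1 = 29.3000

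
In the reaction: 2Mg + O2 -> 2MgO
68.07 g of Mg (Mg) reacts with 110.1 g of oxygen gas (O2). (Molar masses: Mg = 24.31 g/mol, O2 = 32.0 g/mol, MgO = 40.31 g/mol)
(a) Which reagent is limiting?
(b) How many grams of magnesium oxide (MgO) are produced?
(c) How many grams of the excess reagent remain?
(a) Mg, (b) 112.9 g, (c) 65.3 g

Moles of Mg = 68.07 g ÷ 24.31 g/mol = 2.80008 mol
Moles of O2 = 110.1 g ÷ 32.0 g/mol = 3.44062 mol
Moles ÷ coefficient: Mg: 2.80008/2 = 1.4, O2: 3.44062/1 = 3.441
(a) Mg has the smaller value, so Mg is the limiting reagent.
(b) Moles of MgO = 2.80008 mol Mg × (2/2) = 2.80008 mol; mass = 2.80008 mol × 40.31 g/mol = 112.9 g
(c) O2 consumed = 2.80008 × (1/2) = 1.40004 mol; remaining = 3.44062 − 1.40004 = 2.04058 mol; mass = 2.04058 mol × 32.0 g/mol = 65.3 g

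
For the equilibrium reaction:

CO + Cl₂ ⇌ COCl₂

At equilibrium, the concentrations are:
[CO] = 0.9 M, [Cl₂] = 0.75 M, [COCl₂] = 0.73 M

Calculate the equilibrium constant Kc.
K_c = 1.0815

Kc = ([COCl₂]) / ([CO] × [Cl₂])
   = ((0.73)) / ((0.9)·(0.75))
   = 0.73 / 0.675 = 1.0815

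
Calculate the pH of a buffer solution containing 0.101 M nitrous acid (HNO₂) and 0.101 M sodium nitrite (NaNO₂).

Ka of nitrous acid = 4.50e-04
pH = 3.35

pKa = -log(4.50e-04) = 3.35. pH = pKa + log([A⁻]/[HA]) = 3.35 + log(0.101/0.101)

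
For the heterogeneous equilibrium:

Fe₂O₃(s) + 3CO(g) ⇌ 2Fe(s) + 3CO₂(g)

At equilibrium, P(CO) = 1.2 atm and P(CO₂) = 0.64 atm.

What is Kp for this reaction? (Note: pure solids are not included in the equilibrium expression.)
K_p = 0.152

Solids (Fe₂O₃, Fe) are excluded.
Kp = P(CO₂)³/P(CO)³ = (0.64)³/(1.2)³ = 0.2621/1.728 = 0.152.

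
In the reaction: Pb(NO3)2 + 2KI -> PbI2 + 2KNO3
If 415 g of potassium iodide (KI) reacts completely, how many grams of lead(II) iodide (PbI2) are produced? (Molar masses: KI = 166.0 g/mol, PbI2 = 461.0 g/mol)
Moles of KI = 415 g ÷ 166.0 g/mol = 2.5 mol
Mole ratio: 1 mol PbI2 / 2 mol KI
Moles of PbI2 = 2.5 × (1/2) = 1.25 mol
Mass of PbI2 = 1.25 mol × 461.0 g/mol = 576.2 g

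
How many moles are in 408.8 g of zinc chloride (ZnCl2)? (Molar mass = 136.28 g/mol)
Moles = 408.8 g ÷ 136.28 g/mol = 3 mol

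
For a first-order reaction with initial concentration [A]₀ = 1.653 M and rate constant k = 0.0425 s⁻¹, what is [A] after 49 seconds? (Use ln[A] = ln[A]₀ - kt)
0.2060 M

ln[A] = ln[A]₀ - k·t = ln(1.653) - (0.0425)·(49) = 0.5026 - 2.0825 = -1.5799
[A] = e^(-1.5799) = 0.2060 M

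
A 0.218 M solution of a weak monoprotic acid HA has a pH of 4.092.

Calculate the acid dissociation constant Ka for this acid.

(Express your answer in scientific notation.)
K_a = 3.00e-08

[H⁺] = 10^(−pH) = 10^(−4.092) = 8.091e-05 M. For HA ⇌ H⁺ + A⁻, Ka = x²/(C − x) = (8.091e-05)²/(0.218 − 8.091e-05) = 3.00e-08.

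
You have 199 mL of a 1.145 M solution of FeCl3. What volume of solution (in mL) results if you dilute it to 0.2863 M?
Using M₁V₁ = M₂V₂:
1.145 × 199 = 0.2863 × V₂
V₂ = (1.145 × 199) / 0.2863 = 795.9 mL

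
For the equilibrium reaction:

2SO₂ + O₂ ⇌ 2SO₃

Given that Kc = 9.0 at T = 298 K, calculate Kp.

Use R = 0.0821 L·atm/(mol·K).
K_p = 0.3679

Δn = (moles gaseous products) − (moles gaseous reactants) = -1
T = 298 K; RT = 0.0821 × 298 = 24.4658
Kp = Kc·(RT)^Δn = 9.0 × (24.4658)^-1 = 9.0 × 0.0408734 = 0.3679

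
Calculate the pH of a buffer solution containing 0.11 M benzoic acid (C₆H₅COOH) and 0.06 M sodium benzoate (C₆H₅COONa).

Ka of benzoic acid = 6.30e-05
pH = 3.94

pKa = -log(6.30e-05) = 4.20. pH = pKa + log([A⁻]/[HA]) = 4.20 + log(0.06/0.11)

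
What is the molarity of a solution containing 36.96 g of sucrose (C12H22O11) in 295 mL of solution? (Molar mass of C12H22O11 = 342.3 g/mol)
Moles of C12H22O11 = 36.96 g ÷ 342.3 g/mol = 0.107975 mol
Volume = 295 mL = 0.295 L
Molarity = 0.107975 mol ÷ 0.295 L = 0.366 M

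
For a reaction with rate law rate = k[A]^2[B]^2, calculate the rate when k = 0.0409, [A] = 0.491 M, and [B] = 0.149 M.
0.0002189 M/s

rate = k·[A]^2·[B]^2 = 0.0409·(0.491)^2·(0.149)^2 = 0.0409·0.241081·0.022201 = 0.0002189 M/s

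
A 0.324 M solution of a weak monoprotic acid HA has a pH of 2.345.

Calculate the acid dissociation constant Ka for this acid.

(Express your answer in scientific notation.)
K_a = 6.39e-05

[H⁺] = 10^(−pH) = 10^(−2.345) = 4.519e-03 M. For HA ⇌ H⁺ + A⁻, Ka = x²/(C − x) = (4.519e-03)²/(0.324 − 4.519e-03) = 6.39e-05.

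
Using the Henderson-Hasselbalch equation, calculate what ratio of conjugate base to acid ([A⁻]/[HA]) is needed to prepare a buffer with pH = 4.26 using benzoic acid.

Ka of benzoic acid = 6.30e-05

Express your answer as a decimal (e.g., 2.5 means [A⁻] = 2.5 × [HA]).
[A⁻]/[HA] = 1.146

pKa = −log(6.30e-05) = 4.2007. pH = pKa + log([A⁻]/[HA]). 4.26 = 4.2007 + log(ratio). log(ratio) = 4.26 − 4.2007 = 0.0593. ratio = 10^(0.0593) = 1.146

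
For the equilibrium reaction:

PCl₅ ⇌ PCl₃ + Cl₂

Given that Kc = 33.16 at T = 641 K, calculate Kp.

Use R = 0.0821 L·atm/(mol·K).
K_p = 1.75e+03

Δn = (moles gaseous products) − (moles gaseous reactants) = 1
T = 641 K; RT = 0.0821 × 641 = 52.6261
Kp = Kc·(RT)^Δn = 33.16 × (52.6261)^1 = 33.16 × 52.6261 = 1.75e+03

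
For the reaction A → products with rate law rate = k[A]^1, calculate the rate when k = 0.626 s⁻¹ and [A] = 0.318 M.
0.1991 M/s

rate = k·[A]^1 = 0.626·(0.318)^1 = 0.626·0.318 = 0.1991 M/s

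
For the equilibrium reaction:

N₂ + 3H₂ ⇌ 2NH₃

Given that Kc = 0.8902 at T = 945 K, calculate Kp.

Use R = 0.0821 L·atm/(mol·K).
K_p = 1.48e-04

Δn = (moles gaseous products) − (moles gaseous reactants) = -2
T = 945 K; RT = 0.0821 × 945 = 77.5845
Kp = Kc·(RT)^Δn = 0.8902 × (77.5845)^-2 = 0.8902 × 0.000166131 = 1.48e-04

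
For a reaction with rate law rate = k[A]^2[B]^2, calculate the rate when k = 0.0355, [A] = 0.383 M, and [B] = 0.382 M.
0.0007599 M/s

rate = k·[A]^2·[B]^2 = 0.0355·(0.383)^2·(0.382)^2 = 0.0355·0.146689·0.145924 = 0.0007599 M/s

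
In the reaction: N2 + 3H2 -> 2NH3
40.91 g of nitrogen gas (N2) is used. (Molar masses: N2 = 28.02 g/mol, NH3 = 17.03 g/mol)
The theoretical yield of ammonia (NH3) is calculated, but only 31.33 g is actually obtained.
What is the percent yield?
Moles of N2 = 40.91 g ÷ 28.02 g/mol = 1.46003 mol
Mole ratio: 2 mol NH3 / 1 mol N2
Moles of NH3 = 1.46003 × (2/1) = 2.92006 mol
Theoretical yield = 2.92006 mol × 17.03 g/mol = 49.729 g
Actual yield = 31.33 g
Percent yield = (31.33 / 49.729) × 100% = 63.0%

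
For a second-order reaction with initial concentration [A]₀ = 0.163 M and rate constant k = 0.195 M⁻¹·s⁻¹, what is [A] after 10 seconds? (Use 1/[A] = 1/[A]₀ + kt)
0.1237 M

1/[A] = 1/[A]₀ + k·t = 1/0.163 + (0.195)·(10) = 6.1350 + 1.9500 = 8.0850
[A] = 1/8.0850 = 0.1237 M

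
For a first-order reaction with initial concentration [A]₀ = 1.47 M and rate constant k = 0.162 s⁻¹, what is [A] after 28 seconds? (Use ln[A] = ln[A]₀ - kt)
0.0158 M

ln[A] = ln[A]₀ - k·t = ln(1.47) - (0.162)·(28) = 0.3853 - 4.5360 = -4.1507
[A] = e^(-4.1507) = 0.0158 M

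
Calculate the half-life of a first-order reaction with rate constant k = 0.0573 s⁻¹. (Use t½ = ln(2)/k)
12.10 s

t½ = ln(2)/k = 0.6931/0.0573 = 12.10 s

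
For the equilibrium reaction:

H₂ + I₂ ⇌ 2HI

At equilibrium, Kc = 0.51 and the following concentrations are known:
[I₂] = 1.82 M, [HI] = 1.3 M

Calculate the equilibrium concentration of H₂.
[H₂] = 1.8207 M

Kc = ([HI]^2) / ([H₂] × [I₂]) = 0.51
[H₂]^1 = (product terms)/(Kc · other reactant terms) = 1.69 / (0.51 · 1.82) = 1.8207
[H₂] = 1.8207 M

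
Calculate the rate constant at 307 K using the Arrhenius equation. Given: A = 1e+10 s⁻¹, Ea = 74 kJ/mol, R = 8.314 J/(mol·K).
2.56e-03 s⁻¹

k = A·exp(-Ea/(R·T)) = 1e+10·exp(-74000/(8.314·307)) = 1e+10·exp(-28.9923) = 1e+10·2.5632e-13 = 2.56e-03 s⁻¹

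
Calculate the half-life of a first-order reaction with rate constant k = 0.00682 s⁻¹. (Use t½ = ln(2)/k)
101.63 s

t½ = ln(2)/k = 0.6931/0.00682 = 101.63 s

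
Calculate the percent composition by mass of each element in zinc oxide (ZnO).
Zn: 80.34%, O: 19.66%

Molar mass of ZnO = 81.38 g/mol
% Zn = (1 × 65.38) / 81.38 × 100% = 65.38 / 81.38 × 100% = 80.34%
% O = (1 × 16.0) / 81.38 × 100% = 16 / 81.38 × 100% = 19.66%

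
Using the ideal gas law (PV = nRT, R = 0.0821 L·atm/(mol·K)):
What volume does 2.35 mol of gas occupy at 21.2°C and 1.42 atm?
T = 21.2°C + 273.15 = 294.35 K
V = nRT/P = (2.35 × 0.0821 × 294.35) / 1.42
V = 39.99 L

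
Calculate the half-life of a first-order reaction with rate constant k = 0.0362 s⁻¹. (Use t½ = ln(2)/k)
19.15 s

t½ = ln(2)/k = 0.6931/0.0362 = 19.15 s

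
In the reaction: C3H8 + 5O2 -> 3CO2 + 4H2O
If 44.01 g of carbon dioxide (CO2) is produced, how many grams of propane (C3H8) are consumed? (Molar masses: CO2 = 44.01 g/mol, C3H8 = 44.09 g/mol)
Moles of CO2 = 44.01 g ÷ 44.01 g/mol = 1 mol
Mole ratio: 1 mol C3H8 / 3 mol CO2
Moles of C3H8 = 1 × (1/3) = 0.333333 mol
Mass of C3H8 = 0.333333 mol × 44.09 g/mol = 14.7 g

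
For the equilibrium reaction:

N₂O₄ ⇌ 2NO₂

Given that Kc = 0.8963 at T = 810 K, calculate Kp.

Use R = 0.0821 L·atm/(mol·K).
K_p = 59.6048

Δn = (moles gaseous products) − (moles gaseous reactants) = 1
T = 810 K; RT = 0.0821 × 810 = 66.501
Kp = Kc·(RT)^Δn = 0.8963 × (66.501)^1 = 0.8963 × 66.501 = 59.6048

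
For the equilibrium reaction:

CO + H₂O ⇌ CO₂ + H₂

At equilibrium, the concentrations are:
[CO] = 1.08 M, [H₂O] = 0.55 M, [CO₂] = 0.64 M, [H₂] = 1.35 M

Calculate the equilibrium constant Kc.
K_c = 1.4545

Kc = ([CO₂] × [H₂]) / ([CO] × [H₂O])
   = ((0.64)·(1.35)) / ((1.08)·(0.55))
   = 0.864 / 0.594 = 1.4545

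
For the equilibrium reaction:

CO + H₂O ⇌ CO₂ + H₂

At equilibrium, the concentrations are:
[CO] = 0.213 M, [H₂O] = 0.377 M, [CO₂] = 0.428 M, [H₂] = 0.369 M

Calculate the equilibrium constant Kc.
K_c = 1.9668

Kc = ([CO₂] × [H₂]) / ([CO] × [H₂O])
   = ((0.428)·(0.369)) / ((0.213)·(0.377))
   = 0.15793 / 0.080301 = 1.9668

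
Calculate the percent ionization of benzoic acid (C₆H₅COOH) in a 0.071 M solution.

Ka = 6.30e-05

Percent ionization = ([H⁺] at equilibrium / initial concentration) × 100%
Percent ionization = 2.93%

Let x = [H⁺]. Ka = x²/(C - x) ⇒ x² + (6.30e-05)x - (6.30e-05)(0.071) = 0. x = 2.0837e-03. Percent = (2.0837e-03/0.071) × 100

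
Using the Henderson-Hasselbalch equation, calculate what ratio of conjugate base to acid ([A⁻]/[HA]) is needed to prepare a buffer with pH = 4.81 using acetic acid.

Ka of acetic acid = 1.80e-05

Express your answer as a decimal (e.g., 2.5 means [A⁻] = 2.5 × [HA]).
[A⁻]/[HA] = 1.162

pKa = −log(1.80e-05) = 4.7447. pH = pKa + log([A⁻]/[HA]). 4.81 = 4.7447 + log(ratio). log(ratio) = 4.81 − 4.7447 = 0.0653. ratio = 10^(0.0653) = 1.162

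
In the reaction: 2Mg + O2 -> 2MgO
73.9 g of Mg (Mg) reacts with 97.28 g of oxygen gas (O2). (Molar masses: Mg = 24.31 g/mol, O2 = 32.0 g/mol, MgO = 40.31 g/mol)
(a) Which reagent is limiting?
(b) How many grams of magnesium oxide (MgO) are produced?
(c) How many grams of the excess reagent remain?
(a) Mg, (b) 122.5 g, (c) 48.64 g

Moles of Mg = 73.9 g ÷ 24.31 g/mol = 3.0399 mol
Moles of O2 = 97.28 g ÷ 32.0 g/mol = 3.04 mol
Moles ÷ coefficient: Mg: 3.0399/2 = 1.52, O2: 3.04/1 = 3.04
(a) Mg has the smaller value, so Mg is the limiting reagent.
(b) Moles of MgO = 3.0399 mol Mg × (2/2) = 3.0399 mol; mass = 3.0399 mol × 40.31 g/mol = 122.5 g
(c) O2 consumed = 3.0399 × (1/2) = 1.51995 mol; remaining = 3.04 − 1.51995 = 1.52005 mol; mass = 1.52005 mol × 32.0 g/mol = 48.64 g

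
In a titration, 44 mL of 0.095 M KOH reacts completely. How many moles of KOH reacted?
Moles = Molarity × Volume (L)
Moles = 0.095 M × 0.044 L = 0.00418 mol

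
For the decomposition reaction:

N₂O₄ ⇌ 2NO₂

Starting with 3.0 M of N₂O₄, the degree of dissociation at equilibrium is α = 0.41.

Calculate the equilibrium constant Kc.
K_c = 3.4190

x = α·[A]₀ = 0.41 × 3.0 = 1.23 M dissociated.
At eq: [N₂O₄] = 3.0 − 1.23 = 1.77 M; [NO₂] = 2x = 2.46 M.
Kc = [NO₂]²/[N₂O₄] = (2.46)²/1.77 = 3.419.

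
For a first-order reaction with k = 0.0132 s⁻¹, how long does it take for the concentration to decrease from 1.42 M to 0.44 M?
88.76 s

From ln[A] = ln[A]₀ - k·t: t = ln([A]₀/[A])/k = ln(1.42/0.44)/0.0132 = ln(3.2273)/0.0132 = 1.1716/0.0132 = 88.76 s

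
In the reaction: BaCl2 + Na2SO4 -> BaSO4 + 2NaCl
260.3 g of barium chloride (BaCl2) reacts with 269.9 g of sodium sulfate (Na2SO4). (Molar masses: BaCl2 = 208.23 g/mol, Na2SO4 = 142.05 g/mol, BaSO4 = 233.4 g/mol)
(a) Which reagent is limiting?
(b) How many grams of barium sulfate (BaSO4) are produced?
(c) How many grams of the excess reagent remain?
(a) BaCl2, (b) 291.8 g, (c) 92.33 g

Moles of BaCl2 = 260.3 g ÷ 208.23 g/mol = 1.25006 mol
Moles of Na2SO4 = 269.9 g ÷ 142.05 g/mol = 1.90004 mol
Moles ÷ coefficient: BaCl2: 1.25006/1 = 1.25, Na2SO4: 1.90004/1 = 1.9
(a) BaCl2 has the smaller value, so BaCl2 is the limiting reagent.
(b) Moles of BaSO4 = 1.25006 mol BaCl2 × (1/1) = 1.25006 mol; mass = 1.25006 mol × 233.4 g/mol = 291.8 g
(c) Na2SO4 consumed = 1.25006 × (1/1) = 1.25006 mol; remaining = 1.90004 − 1.25006 = 0.649975 mol; mass = 0.649975 mol × 142.05 g/mol = 92.33 g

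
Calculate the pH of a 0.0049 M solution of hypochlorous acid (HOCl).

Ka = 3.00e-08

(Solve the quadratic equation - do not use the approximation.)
pH = 4.92

x² + Ka×x - Ka×C = 0. Using quadratic formula: [H⁺] = 1.2109e-05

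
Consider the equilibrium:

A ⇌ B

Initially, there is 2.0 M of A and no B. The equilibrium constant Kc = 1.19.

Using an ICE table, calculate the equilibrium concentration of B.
[B] = 1.087 M

ICE: [A] = 2.0 − x, [B] = x.
Kc = x/(2.0 − x) = 1.19 ⇒ x = 1.19·2.0/(1 + 1.19) = 2.38/2.19 = 1.087.
[B] = x = 1.087 M.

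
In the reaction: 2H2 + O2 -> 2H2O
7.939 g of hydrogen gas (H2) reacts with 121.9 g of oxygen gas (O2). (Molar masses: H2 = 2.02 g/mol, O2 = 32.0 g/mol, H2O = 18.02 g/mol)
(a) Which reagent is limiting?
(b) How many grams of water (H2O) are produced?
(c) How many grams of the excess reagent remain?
(a) H2, (b) 70.82 g, (c) 59.02 g

Moles of H2 = 7.939 g ÷ 2.02 g/mol = 3.9302 mol
Moles of O2 = 121.9 g ÷ 32.0 g/mol = 3.80938 mol
Moles ÷ coefficient: H2: 3.9302/2 = 1.965, O2: 3.80938/1 = 3.809
(a) H2 has the smaller value, so H2 is the limiting reagent.
(b) Moles of H2O = 3.9302 mol H2 × (2/2) = 3.9302 mol; mass = 3.9302 mol × 18.02 g/mol = 70.82 g
(c) O2 consumed = 3.9302 × (1/2) = 1.9651 mol; remaining = 3.80938 − 1.9651 = 1.84428 mol; mass = 1.84428 mol × 32.0 g/mol = 59.02 g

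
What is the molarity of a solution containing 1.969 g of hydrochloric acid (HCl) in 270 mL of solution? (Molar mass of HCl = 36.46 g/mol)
Moles of HCl = 1.969 g ÷ 36.46 g/mol = 0.0540044 mol
Volume = 270 mL = 0.27 L
Molarity = 0.0540044 mol ÷ 0.27 L = 0.2 M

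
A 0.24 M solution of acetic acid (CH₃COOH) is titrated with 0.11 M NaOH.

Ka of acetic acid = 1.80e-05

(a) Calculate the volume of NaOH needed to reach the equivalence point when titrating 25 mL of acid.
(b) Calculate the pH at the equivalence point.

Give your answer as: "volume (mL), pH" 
V = 54.5 mL, pH = 8.81

(a) At equivalence: moles acid = moles base.
moles acid = 0.24 × 0.025 = 0.006 mol; V_NaOH = 0.006/0.11 = 0.05455 L = 54.5 mL.
(b) At equivalence, all acid → conjugate base A⁻ at [A⁻] = 0.006/0.07955 = 0.07543 M.
Kb = Kw/Ka = 1.0e-14/1.80e-05 = 5.556e-10; [OH⁻] = √(Kb·[A⁻]) = 6.473e-06; pOH = 5.19; pH = 14 − pOH = 8.81.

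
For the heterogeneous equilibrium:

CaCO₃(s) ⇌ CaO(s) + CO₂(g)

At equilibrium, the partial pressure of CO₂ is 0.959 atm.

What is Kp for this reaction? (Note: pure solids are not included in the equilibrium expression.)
K_p = 0.959

Solids (CaCO₃, CaO) have activity 1 and are excluded.
Kp = P(CO₂) = 0.959.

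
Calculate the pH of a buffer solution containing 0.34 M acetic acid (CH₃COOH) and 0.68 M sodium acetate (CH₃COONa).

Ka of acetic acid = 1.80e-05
pH = 5.05

pKa = -log(1.80e-05) = 4.74. pH = pKa + log([A⁻]/[HA]) = 4.74 + log(0.68/0.34)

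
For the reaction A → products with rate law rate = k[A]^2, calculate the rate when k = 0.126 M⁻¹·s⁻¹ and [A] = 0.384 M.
0.01858 M/s

rate = k·[A]^2 = 0.126·(0.384)^2 = 0.126·0.147456 = 0.01858 M/s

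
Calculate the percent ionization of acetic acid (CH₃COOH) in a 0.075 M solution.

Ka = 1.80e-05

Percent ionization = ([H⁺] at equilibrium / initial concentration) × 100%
Percent ionization = 1.54%

Let x = [H⁺]. Ka = x²/(C - x) ⇒ x² + (1.80e-05)x - (1.80e-05)(0.075) = 0. x = 1.1529e-03. Percent = (1.1529e-03/0.075) × 100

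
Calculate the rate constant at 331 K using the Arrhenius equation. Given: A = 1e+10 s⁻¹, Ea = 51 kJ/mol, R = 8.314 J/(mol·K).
8.94e+01 s⁻¹

k = A·exp(-Ea/(R·T)) = 1e+10·exp(-51000/(8.314·331)) = 1e+10·exp(-18.5324) = 1e+10·8.9428e-09 = 8.94e+01 s⁻¹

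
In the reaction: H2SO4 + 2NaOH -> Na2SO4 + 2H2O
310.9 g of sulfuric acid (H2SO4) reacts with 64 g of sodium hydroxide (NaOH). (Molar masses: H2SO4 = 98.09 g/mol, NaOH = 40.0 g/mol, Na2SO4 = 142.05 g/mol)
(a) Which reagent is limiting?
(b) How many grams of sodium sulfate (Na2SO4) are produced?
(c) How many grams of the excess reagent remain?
(a) NaOH, (b) 113.6 g, (c) 232.4 g

Moles of H2SO4 = 310.9 g ÷ 98.09 g/mol = 3.16954 mol
Moles of NaOH = 64 g ÷ 40.0 g/mol = 1.6 mol
Moles ÷ coefficient: H2SO4: 3.16954/1 = 3.17, NaOH: 1.6/2 = 0.8
(a) NaOH has the smaller value, so NaOH is the limiting reagent.
(b) Moles of Na2SO4 = 1.6 mol NaOH × (1/2) = 0.8 mol; mass = 0.8 mol × 142.05 g/mol = 113.6 g
(c) H2SO4 consumed = 1.6 × (1/2) = 0.8 mol; remaining = 3.16954 − 0.8 = 2.36954 mol; mass = 2.36954 mol × 98.09 g/mol = 232.4 g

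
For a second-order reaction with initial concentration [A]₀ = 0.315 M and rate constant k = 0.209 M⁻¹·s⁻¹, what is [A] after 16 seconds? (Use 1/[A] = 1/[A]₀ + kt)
0.1534 M

1/[A] = 1/[A]₀ + k·t = 1/0.315 + (0.209)·(16) = 3.1746 + 3.3440 = 6.5186
[A] = 1/6.5186 = 0.1534 M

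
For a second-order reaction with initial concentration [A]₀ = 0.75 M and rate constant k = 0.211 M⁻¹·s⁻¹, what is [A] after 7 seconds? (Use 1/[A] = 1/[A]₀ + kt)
0.3558 M

1/[A] = 1/[A]₀ + k·t = 1/0.75 + (0.211)·(7) = 1.3333 + 1.4770 = 2.8103
[A] = 1/2.8103 = 0.3558 M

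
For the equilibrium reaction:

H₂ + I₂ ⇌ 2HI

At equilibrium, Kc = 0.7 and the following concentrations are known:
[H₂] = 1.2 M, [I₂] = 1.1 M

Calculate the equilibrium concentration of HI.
[HI] = 0.9612 M

Kc = ([HI]^2) / ([H₂] × [I₂]) = 0.7
[HI]^2 = Kc · (reactant terms)/(other product terms) = 0.7 · 1.32 / 1 = 0.924
[HI] = (0.924)^(1/2) = 0.9612 M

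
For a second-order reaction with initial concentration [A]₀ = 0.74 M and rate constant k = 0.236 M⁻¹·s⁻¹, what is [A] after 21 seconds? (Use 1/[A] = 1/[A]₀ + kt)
0.1585 M

1/[A] = 1/[A]₀ + k·t = 1/0.74 + (0.236)·(21) = 1.3514 + 4.9560 = 6.3074
[A] = 1/6.3074 = 0.1585 M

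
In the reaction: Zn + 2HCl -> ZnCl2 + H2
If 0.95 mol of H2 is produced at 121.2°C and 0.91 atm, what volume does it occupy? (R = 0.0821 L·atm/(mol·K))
T = 121.2°C + 273.15 = 394.35 K
V = nRT/P = (0.95 × 0.0821 × 394.35) / 0.91
V = 33.80 L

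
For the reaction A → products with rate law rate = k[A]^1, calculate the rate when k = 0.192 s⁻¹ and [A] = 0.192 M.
0.03686 M/s

rate = k·[A]^1 = 0.192·(0.192)^1 = 0.192·0.192 = 0.03686 M/s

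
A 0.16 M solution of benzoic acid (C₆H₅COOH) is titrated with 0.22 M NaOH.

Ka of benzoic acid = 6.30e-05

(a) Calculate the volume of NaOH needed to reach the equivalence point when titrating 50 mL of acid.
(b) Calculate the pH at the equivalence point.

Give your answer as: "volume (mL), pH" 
V = 36.4 mL, pH = 8.58

(a) At equivalence: moles acid = moles base.
moles acid = 0.16 × 0.05 = 0.008 mol; V_NaOH = 0.008/0.22 = 0.03636 L = 36.4 mL.
(b) At equivalence, all acid → conjugate base A⁻ at [A⁻] = 0.008/0.08636 = 0.09263 M.
Kb = Kw/Ka = 1.0e-14/6.30e-05 = 1.587e-10; [OH⁻] = √(Kb·[A⁻]) = 3.835e-06; pOH = 5.42; pH = 14 − pOH = 8.58.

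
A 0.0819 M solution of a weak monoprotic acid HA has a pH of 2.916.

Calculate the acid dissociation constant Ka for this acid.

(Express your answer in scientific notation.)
K_a = 1.82e-05

[H⁺] = 10^(−pH) = 10^(−2.916) = 1.213e-03 M. For HA ⇌ H⁺ + A⁻, Ka = x²/(C − x) = (1.213e-03)²/(0.0819 − 1.213e-03) = 1.82e-05.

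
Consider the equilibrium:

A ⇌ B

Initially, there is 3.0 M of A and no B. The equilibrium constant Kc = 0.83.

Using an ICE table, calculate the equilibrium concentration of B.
[B] = 1.361 M

ICE: [A] = 3.0 − x, [B] = x.
Kc = x/(3.0 − x) = 0.83 ⇒ x = 0.83·3.0/(1 + 0.83) = 2.49/1.83 = 1.361.
[B] = x = 1.361 M.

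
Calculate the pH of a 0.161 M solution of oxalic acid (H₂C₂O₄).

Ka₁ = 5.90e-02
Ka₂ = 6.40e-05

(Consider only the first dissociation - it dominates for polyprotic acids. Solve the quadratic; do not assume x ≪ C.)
pH = 1.14

x² + Ka₁·x − Ka₁·C = 0 with Ka₁ = 5.90e-02, C = 0.161.
x = (−Ka₁ + √(Ka₁² + 4·Ka₁·C))/2 = 7.2330e-02 M, so pH = 1.14.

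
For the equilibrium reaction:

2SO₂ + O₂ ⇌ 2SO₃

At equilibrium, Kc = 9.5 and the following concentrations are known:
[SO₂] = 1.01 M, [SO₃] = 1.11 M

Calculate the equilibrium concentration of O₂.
[O₂] = 0.1271 M

Kc = ([SO₃]^2) / ([SO₂]^2 × [O₂]) = 9.5
[O₂]^1 = (product terms)/(Kc · other reactant terms) = 1.2321 / (9.5 · 1.0201) = 0.12714
[O₂] = 0.1271 M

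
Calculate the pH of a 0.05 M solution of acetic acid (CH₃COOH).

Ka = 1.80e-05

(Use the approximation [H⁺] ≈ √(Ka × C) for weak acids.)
pH = 3.02

[H⁺] = √(Ka × C) = √(1.80e-05 × 0.05) = 9.4868e-04. pH = -log(9.4868e-04)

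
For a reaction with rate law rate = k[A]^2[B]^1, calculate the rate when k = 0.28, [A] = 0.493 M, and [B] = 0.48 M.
0.03267 M/s

rate = k·[A]^2·[B]^1 = 0.28·(0.493)^2·(0.48)^1 = 0.28·0.243049·0.48 = 0.03267 M/s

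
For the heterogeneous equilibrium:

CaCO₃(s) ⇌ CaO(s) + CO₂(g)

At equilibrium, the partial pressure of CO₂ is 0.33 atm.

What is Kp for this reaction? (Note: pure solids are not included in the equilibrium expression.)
K_p = 0.33

Solids (CaCO₃, CaO) have activity 1 and are excluded.
Kp = P(CO₂) = 0.33.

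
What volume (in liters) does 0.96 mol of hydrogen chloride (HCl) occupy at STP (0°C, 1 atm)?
At STP, 1 mol of gas occupies 22.4 L
Volume = 0.96 mol × 22.4 L/mol = 21.50 L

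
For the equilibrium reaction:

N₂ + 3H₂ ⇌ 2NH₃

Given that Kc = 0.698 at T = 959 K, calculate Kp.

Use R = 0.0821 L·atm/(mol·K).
K_p = 1.13e-04

Δn = (moles gaseous products) − (moles gaseous reactants) = -2
T = 959 K; RT = 0.0821 × 959 = 78.7339
Kp = Kc·(RT)^Δn = 0.698 × (78.7339)^-2 = 0.698 × 0.000161316 = 1.13e-04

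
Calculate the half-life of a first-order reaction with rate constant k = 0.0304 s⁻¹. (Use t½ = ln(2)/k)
22.80 s

t½ = ln(2)/k = 0.6931/0.0304 = 22.80 s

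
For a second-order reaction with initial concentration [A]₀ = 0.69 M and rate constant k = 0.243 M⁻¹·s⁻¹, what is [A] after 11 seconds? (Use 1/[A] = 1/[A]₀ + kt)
0.2426 M

1/[A] = 1/[A]₀ + k·t = 1/0.69 + (0.243)·(11) = 1.4493 + 2.6730 = 4.1223
[A] = 1/4.1223 = 0.2426 M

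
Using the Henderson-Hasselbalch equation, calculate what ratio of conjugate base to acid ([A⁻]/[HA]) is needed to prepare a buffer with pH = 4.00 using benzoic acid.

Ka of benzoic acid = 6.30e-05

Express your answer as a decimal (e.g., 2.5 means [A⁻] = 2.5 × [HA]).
[A⁻]/[HA] = 0.630

pKa = −log(6.30e-05) = 4.2007. pH = pKa + log([A⁻]/[HA]). 4.00 = 4.2007 + log(ratio). log(ratio) = 4.00 − 4.2007 = -0.2007. ratio = 10^(-0.2007) = 0.630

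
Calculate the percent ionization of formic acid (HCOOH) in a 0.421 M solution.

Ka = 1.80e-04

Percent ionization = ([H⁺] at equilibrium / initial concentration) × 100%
Percent ionization = 2.05%

Let x = [H⁺]. Ka = x²/(C - x) ⇒ x² + (1.80e-04)x - (1.80e-04)(0.421) = 0. x = 8.6156e-03. Percent = (8.6156e-03/0.421) × 100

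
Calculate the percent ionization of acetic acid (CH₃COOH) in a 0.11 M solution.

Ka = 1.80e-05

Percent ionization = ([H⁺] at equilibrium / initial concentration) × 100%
Percent ionization = 1.27%

Let x = [H⁺]. Ka = x²/(C - x) ⇒ x² + (1.80e-05)x - (1.80e-05)(0.11) = 0. x = 1.3982e-03. Percent = (1.3982e-03/0.11) × 100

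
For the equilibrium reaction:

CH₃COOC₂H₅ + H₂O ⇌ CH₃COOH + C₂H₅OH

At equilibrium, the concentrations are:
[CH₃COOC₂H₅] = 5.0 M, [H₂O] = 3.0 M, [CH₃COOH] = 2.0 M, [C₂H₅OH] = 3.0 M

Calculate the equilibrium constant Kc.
K_c = 0.4000

Kc = ([CH₃COOH] × [C₂H₅OH]) / ([CH₃COOC₂H₅] × [H₂O])
   = ((2.0)·(3.0)) / ((5.0)·(3.0))
   = 6 / 15 = 0.4000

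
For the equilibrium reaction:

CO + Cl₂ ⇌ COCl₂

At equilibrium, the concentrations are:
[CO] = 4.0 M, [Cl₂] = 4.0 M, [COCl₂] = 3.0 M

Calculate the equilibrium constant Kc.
K_c = 0.1875

Kc = ([COCl₂]) / ([CO] × [Cl₂])
   = ((3.0)) / ((4.0)·(4.0))
   = 3 / 16 = 0.1875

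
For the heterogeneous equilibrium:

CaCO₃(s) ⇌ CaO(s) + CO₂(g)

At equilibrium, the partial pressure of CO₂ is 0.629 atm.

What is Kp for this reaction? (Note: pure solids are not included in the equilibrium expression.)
K_p = 0.629

Solids (CaCO₃, CaO) have activity 1 and are excluded.
Kp = P(CO₂) = 0.629.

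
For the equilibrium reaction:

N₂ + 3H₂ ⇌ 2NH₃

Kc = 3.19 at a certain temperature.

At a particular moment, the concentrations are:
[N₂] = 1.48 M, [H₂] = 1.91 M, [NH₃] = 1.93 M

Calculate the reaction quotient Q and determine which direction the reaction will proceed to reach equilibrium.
Q = 0.361, Q < K, reaction proceeds forward (toward products)

Q = ([NH₃]^2) / ([N₂] × [H₂]^3)
  = ((1.93)^2) / ((1.48)·(1.91)^3) = 3.7249/10.312 = 0.3612
Since Q = 0.3612 < Kc = 3.19, the reaction proceeds forward (toward products) to reach equilibrium.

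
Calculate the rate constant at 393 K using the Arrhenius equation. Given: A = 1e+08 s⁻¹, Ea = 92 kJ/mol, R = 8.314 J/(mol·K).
5.91e-05 s⁻¹

k = A·exp(-Ea/(R·T)) = 1e+08·exp(-92000/(8.314·393)) = 1e+08·exp(-28.1569) = 1e+08·5.9102e-13 = 5.91e-05 s⁻¹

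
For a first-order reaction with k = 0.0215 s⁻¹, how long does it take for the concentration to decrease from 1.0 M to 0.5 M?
32.24 s

From ln[A] = ln[A]₀ - k·t: t = ln([A]₀/[A])/k = ln(1.0/0.5)/0.0215 = ln(2.0000)/0.0215 = 0.6931/0.0215 = 32.24 s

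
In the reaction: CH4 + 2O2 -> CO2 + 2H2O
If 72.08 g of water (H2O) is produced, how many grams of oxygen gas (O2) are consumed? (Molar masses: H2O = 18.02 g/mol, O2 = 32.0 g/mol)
Moles of H2O = 72.08 g ÷ 18.02 g/mol = 4 mol
Mole ratio: 2 mol O2 / 2 mol H2O
Moles of O2 = 4 × (2/2) = 4 mol
Mass of O2 = 4 mol × 32.0 g/mol = 128 g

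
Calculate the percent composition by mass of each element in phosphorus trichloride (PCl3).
P: 22.55%, Cl: 77.45%

Molar mass of PCl3 = 137.32 g/mol
% P = (1 × 30.97) / 137.32 × 100% = 30.97 / 137.32 × 100% = 22.55%
% Cl = (3 × 35.45) / 137.32 × 100% = 106.35 / 137.32 × 100% = 77.45%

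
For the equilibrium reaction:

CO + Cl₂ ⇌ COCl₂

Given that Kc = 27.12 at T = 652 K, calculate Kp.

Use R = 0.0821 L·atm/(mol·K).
K_p = 0.5066

Δn = (moles gaseous products) − (moles gaseous reactants) = -1
T = 652 K; RT = 0.0821 × 652 = 53.5292
Kp = Kc·(RT)^Δn = 27.12 × (53.5292)^-1 = 27.12 × 0.0186814 = 0.5066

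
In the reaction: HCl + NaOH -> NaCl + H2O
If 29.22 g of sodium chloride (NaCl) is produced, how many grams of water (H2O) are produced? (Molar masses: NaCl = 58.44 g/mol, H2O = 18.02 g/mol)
Moles of NaCl = 29.22 g ÷ 58.44 g/mol = 0.5 mol
Mole ratio: 1 mol H2O / 1 mol NaCl
Moles of H2O = 0.5 × (1/1) = 0.5 mol
Mass of H2O = 0.5 mol × 18.02 g/mol = 9.01 g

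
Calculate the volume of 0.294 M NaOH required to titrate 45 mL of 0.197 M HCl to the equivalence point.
V_{base} = 30.2 mL

At equivalence: moles acid = moles base.
moles HCl = 0.197 M × 0.045 L = 0.008865 mol
V_NaOH = 0.008865 mol ÷ 0.294 M = 0.03015 L = 30.2 mL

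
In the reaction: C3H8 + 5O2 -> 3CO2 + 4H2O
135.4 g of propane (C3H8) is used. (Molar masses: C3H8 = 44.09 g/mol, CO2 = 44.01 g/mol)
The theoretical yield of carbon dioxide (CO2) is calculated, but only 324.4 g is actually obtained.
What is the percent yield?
Moles of C3H8 = 135.4 g ÷ 44.09 g/mol = 3.07099 mol
Mole ratio: 3 mol CO2 / 1 mol C3H8
Moles of CO2 = 3.07099 × (3/1) = 9.21297 mol
Theoretical yield = 9.21297 mol × 44.01 g/mol = 405.46 g
Actual yield = 324.4 g
Percent yield = (324.4 / 405.46) × 100% = 80.0%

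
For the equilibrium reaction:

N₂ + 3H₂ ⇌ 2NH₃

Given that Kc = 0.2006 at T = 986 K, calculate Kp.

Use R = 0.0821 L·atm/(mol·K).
K_p = 3.06e-05

Δn = (moles gaseous products) − (moles gaseous reactants) = -2
T = 986 K; RT = 0.0821 × 986 = 80.9506
Kp = Kc·(RT)^Δn = 0.2006 × (80.9506)^-2 = 0.2006 × 0.000152602 = 3.06e-05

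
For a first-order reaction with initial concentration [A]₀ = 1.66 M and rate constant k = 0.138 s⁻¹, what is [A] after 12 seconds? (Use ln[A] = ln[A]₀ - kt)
0.3169 M

ln[A] = ln[A]₀ - k·t = ln(1.66) - (0.138)·(12) = 0.5068 - 1.6560 = -1.1492
[A] = e^(-1.1492) = 0.3169 M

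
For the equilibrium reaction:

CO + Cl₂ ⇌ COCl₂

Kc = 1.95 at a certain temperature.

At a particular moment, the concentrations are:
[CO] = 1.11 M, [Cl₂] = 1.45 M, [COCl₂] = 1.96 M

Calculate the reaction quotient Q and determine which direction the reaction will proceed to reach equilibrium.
Q = 1.218, Q < K, reaction proceeds forward (toward products)

Q = ([COCl₂]) / ([CO] × [Cl₂])
  = ((1.96)) / ((1.11)·(1.45)) = 1.96/1.6095 = 1.218
Since Q = 1.218 < Kc = 1.95, the reaction proceeds forward (toward products) to reach equilibrium.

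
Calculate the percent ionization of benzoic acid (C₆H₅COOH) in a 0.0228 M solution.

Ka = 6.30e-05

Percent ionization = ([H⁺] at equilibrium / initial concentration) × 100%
Percent ionization = 5.12%

Let x = [H⁺]. Ka = x²/(C - x) ⇒ x² + (6.30e-05)x - (6.30e-05)(0.0228) = 0. x = 1.1674e-03. Percent = (1.1674e-03/0.0228) × 100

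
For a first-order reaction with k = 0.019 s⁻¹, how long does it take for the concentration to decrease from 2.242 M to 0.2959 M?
106.58 s

From ln[A] = ln[A]₀ - k·t: t = ln([A]₀/[A])/k = ln(2.242/0.2959)/0.019 = ln(7.5769)/0.019 = 2.0251/0.019 = 106.58 s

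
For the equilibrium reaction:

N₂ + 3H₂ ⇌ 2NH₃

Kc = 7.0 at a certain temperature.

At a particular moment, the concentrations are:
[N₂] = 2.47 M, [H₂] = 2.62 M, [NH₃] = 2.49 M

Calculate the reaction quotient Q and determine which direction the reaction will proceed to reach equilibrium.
Q = 0.140, Q < K, reaction proceeds forward (toward products)

Q = ([NH₃]^2) / ([N₂] × [H₂]^3)
  = ((2.49)^2) / ((2.47)·(2.62)^3) = 6.2001/44.422 = 0.1396
Since Q = 0.1396 < Kc = 7.0, the reaction proceeds forward (toward products) to reach equilibrium.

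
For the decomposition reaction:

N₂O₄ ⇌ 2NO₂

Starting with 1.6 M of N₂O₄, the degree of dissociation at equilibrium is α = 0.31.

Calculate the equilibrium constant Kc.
K_c = 0.8914

x = α·[A]₀ = 0.31 × 1.6 = 0.496 M dissociated.
At eq: [N₂O₄] = 1.6 − 0.496 = 1.104 M; [NO₂] = 2x = 0.992 M.
Kc = [NO₂]²/[N₂O₄] = (0.992)²/1.104 = 0.8914.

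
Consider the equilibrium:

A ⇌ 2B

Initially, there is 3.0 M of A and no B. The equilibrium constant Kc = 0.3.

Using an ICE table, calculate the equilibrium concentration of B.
[B] = 0.877 M

ICE: [A] = 3.0 − x, [B] = 2x.
Kc = (2x)²/(3.0 − x) = 0.3 ⇒ 4x² + 0.3x − 0.9 = 0.
x = (−0.3 + √(0.3² + 4·4·0.9))/(2·4) = (−0.3 + √14.49)/8 = 0.43832.
[B] = 2x = 0.877 M.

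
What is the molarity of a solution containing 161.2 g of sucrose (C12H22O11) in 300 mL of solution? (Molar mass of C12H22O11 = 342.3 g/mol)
Moles of C12H22O11 = 161.2 g ÷ 342.3 g/mol = 0.470932 mol
Volume = 300 mL = 0.3 L
Molarity = 0.470932 mol ÷ 0.3 L = 1.57 M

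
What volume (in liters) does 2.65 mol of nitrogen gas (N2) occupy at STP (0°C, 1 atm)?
At STP, 1 mol of gas occupies 22.4 L
Volume = 2.65 mol × 22.4 L/mol = 59.36 L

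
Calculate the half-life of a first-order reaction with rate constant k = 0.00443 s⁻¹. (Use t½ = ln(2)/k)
156.47 s

t½ = ln(2)/k = 0.6931/0.00443 = 156.47 s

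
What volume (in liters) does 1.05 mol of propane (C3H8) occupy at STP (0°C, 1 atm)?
At STP, 1 mol of gas occupies 22.4 L
Volume = 1.05 mol × 22.4 L/mol = 23.52 L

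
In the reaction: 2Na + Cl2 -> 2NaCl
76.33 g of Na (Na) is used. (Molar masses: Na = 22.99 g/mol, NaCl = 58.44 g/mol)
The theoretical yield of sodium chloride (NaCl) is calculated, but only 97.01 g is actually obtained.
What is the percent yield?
Moles of Na = 76.33 g ÷ 22.99 g/mol = 3.32014 mol
Mole ratio: 2 mol NaCl / 2 mol Na
Moles of NaCl = 3.32014 × (2/2) = 3.32014 mol
Theoretical yield = 3.32014 mol × 58.44 g/mol = 194.03 g
Actual yield = 97.01 g
Percent yield = (97.01 / 194.03) × 100% = 50.0%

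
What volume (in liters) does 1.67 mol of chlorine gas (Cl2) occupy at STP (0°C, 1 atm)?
At STP, 1 mol of gas occupies 22.4 L
Volume = 1.67 mol × 22.4 L/mol = 37.41 L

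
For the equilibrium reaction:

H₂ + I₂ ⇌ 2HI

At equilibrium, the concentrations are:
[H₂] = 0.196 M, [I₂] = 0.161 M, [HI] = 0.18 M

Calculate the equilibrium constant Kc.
K_c = 1.0267

Kc = ([HI]^2) / ([H₂] × [I₂])
   = ((0.18)^2) / ((0.196)·(0.161))
   = 0.0324 / 0.031556 = 1.0267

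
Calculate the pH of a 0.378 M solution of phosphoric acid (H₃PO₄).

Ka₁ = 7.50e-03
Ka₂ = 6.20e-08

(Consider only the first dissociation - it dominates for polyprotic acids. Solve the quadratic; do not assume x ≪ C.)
pH = 1.30

x² + Ka₁·x − Ka₁·C = 0 with Ka₁ = 7.50e-03, C = 0.378.
x = (−Ka₁ + √(Ka₁² + 4·Ka₁·C))/2 = 4.9627e-02 M, so pH = 1.30.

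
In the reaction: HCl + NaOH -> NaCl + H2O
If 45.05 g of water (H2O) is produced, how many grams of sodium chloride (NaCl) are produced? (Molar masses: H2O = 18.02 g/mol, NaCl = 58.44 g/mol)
Moles of H2O = 45.05 g ÷ 18.02 g/mol = 2.5 mol
Mole ratio: 1 mol NaCl / 1 mol H2O
Moles of NaCl = 2.5 × (1/1) = 2.5 mol
Mass of NaCl = 2.5 mol × 58.44 g/mol = 146.1 g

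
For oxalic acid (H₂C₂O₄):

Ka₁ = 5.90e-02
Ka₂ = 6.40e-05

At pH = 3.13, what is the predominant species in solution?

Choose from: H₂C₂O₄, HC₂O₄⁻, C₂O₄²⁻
HC₂O₄⁻

pKa1 = 1.23, pKa2 = 4.19. Each pKa is the crossover between adjacent species; pH = 3.13 lies in the region where HC₂O₄⁻ predominates.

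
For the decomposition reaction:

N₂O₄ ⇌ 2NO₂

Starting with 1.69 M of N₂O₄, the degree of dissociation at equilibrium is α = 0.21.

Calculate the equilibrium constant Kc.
K_c = 0.3774

x = α·[A]₀ = 0.21 × 1.69 = 0.3549 M dissociated.
At eq: [N₂O₄] = 1.69 − 0.3549 = 1.335 M; [NO₂] = 2x = 0.7098 M.
Kc = [NO₂]²/[N₂O₄] = (0.7098)²/1.335 = 0.3774.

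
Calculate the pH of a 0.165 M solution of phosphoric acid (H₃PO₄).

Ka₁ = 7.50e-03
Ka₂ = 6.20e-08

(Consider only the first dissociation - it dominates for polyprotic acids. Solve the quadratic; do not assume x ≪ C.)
pH = 1.50

x² + Ka₁·x − Ka₁·C = 0 with Ka₁ = 7.50e-03, C = 0.165.
x = (−Ka₁ + √(Ka₁² + 4·Ka₁·C))/2 = 3.1627e-02 M, so pH = 1.50.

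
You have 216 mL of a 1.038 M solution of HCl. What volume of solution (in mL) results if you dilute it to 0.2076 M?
Using M₁V₁ = M₂V₂:
1.038 × 216 = 0.2076 × V₂
V₂ = (1.038 × 216) / 0.2076 = 1080 mL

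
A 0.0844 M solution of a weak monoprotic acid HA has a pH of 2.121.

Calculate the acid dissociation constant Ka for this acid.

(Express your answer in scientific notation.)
K_a = 7.46e-04

[H⁺] = 10^(−pH) = 10^(−2.121) = 7.568e-03 M. For HA ⇌ H⁺ + A⁻, Ka = x²/(C − x) = (7.568e-03)²/(0.0844 − 7.568e-03) = 7.46e-04.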